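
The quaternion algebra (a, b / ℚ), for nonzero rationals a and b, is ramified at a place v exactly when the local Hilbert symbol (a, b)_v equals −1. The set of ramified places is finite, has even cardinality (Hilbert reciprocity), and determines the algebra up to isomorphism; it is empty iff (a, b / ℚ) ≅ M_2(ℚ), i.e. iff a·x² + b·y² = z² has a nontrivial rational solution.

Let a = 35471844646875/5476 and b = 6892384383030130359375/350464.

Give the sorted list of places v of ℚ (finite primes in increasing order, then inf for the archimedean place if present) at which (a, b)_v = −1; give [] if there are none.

(a, b) ≡ (2635, 3927) mod (ℚ^×)²; places V = {2, 3, 5, 7, 11, 13, 17, 31, 37, ∞}.
(a,b)_37: α=-2, u≡24; β=-2, v≡35 (mod 37); (24|37)=-1, (35|37)=-1; sign (−1)^0·-1^-2·-1^-2 = +1.
(a,b)_11: α=0, u≡6; β=1, v≡4 (mod 11); (6|11)=-1, (4|11)=+1; sign (−1)^0·-1^1·+1^0 = -1.
(a,b)_17: α=3, u≡13; β=5, v≡11 (mod 17); (13|17)=+1, (11|17)=-1; sign (−1)^0·+1^5·-1^3 = -1.
(a,b)_13: α=2, u≡4; β=4, v≡9 (mod 13); (4|13)=+1, (9|13)=+1; sign (−1)^0·+1^4·+1^2 = +1.
(a,b)_∞: sgn(2635)=+, sgn(3927)=+, so +1.
(a,b)_7: α=2, u≡5; β=3, v≡4 (mod 7); (5|7)=-1, (4|7)=+1; sign (−1)^0·-1^3·+1^2 = -1.
(a,b)_2: α=-2, β=-8; u≡3, v≡7 (mod 8); ε(u)ε(v)=1·1, αω(v)=-2·0, βω(u)=-8·1; sum ≡ 1  ⇒  -1.
(a,b)_3: α=2, u≡1; β=1, v≡1 (mod 3); (1|3)=+1, (1|3)=+1; sign (−1)^0·+1^1·+1^2 = +1.
(a,b)_31: α=1, u≡24; β=2, v≡26 (mod 31); (24|31)=-1, (26|31)=-1; sign (−1)^0·-1^2·-1^1 = -1.
(a,b)_5: α=5, u≡2; β=6, v≡2 (mod 5); (2|5)=-1, (2|5)=-1; sign (−1)^0·-1^6·-1^5 = -1.
(2635, 3927 / ℚ) ramifies at {2, 5, 7, 11, 17, 31}: a division algebra.

[2, 5, 7, 11, 17, 31]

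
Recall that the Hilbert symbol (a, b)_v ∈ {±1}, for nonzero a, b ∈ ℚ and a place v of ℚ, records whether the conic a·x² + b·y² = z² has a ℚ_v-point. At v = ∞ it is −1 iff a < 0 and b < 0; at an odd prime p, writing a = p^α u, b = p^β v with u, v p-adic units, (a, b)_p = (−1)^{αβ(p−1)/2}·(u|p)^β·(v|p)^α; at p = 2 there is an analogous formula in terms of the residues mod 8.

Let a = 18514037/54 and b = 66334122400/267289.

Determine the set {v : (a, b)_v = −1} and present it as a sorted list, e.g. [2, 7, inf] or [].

Mod squares: a ≡ 60078, b ≡ 20026. Check v ∈ {∞, 2, 3, 5, 7, 11, 13, 17, 19, 31, 43, 47}.
v=∞: 60078 > 0 and 20026 > 0  ⇒  (a,b)_∞ = +1.
v=7: a=7^0·(≡2), b=7^2·(≡6) mod 7; (2|7)=+1, (6|7)=-1; (−1)^{0·2·3}·(+1)^2·(-1)^0 = +1.
v=13: a=13^0·(≡11), b=13^2·(≡6) mod 13; (11|13)=-1, (6|13)=-1; (−1)^{0·2·6}·(-1)^2·(-1)^0 = +1.
v=31: a=31^1·(≡14), b=31^1·(≡13) mod 31; (14|31)=+1, (13|31)=-1; (−1)^{1·1·15}·(+1)^1·(-1)^1 = +1.
v=11: a=11^0·(≡8), b=11^-2·(≡2) mod 11; (8|11)=-1, (2|11)=-1; (−1)^{0·-2·5}·(-1)^-2·(-1)^0 = +1.
v=43: a=43^2·(≡19), b=43^0·(≡13) mod 43; (19|43)=-1, (13|43)=+1; (−1)^{2·0·21}·(-1)^0·(+1)^2 = +1.
v=47: a=47^0·(≡18), b=47^-2·(≡32) mod 47; (18|47)=+1, (32|47)=+1; (−1)^{0·-2·23}·(+1)^-2·(+1)^0 = +1.
v=3: a=3^-3·(≡1), b=3^0·(≡1) mod 3; (1|3)=+1, (1|3)=+1; (−1)^{-3·0·1}·(+1)^0·(+1)^-3 = +1.
v=19: a=19^1·(≡10), b=19^1·(≡9) mod 19; (10|19)=-1, (9|19)=+1; (−1)^{1·1·9}·(-1)^1·(+1)^1 = +1.
v=5: a=5^0·(≡3), b=5^2·(≡4) mod 5; (3|5)=-1, (4|5)=+1; (−1)^{0·2·2}·(-1)^2·(+1)^0 = +1.
v=17: a=17^1·(≡8), b=17^1·(≡6) mod 17; (8|17)=+1, (6|17)=-1; (−1)^{1·1·8}·(+1)^1·(-1)^1 = -1.
v=2: v_2(a)=-1, v_2(b)=5; units ≡ 7, 5 (mod 8); ε·ε+αω+βω = 1·0+-1·1+5·0 ≡ 1  ⇒  (a,b)_2 = -1.
Ram(60078, 20026) = {2, 17}; no ℚ_2-point on the conic.

[2, 17]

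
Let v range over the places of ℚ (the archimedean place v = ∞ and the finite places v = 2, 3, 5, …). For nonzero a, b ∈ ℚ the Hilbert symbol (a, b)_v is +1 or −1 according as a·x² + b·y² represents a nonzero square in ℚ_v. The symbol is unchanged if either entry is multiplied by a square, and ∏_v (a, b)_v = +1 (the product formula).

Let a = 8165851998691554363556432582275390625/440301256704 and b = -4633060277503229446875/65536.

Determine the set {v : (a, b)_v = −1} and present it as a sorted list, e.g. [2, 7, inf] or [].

[5, 13, 23, 31]

(a, b) ≡ (149017, -139035) mod (ℚ^×)²; places V = {2, 3, 5, 7, 11, 13, 19, 23, 31, ∞}.
(a,b)_31: α=5, u≡10; β=3, v≡5 (mod 31); (10|31)=+1, (5|31)=+1; sign (−1)^1·+1^3·+1^5 = -1.
(a,b)_11: α=3, u≡2; β=2, v≡1 (mod 11); (2|11)=-1, (1|11)=+1; sign (−1)^0·-1^2·+1^3 = +1.
(a,b)_3: α=-8, u≡1; β=1, v≡2 (mod 3); (1|3)=+1, (2|3)=-1; sign (−1)^0·+1^1·-1^-8 = +1.
(a,b)_∞: sgn(149017)=+, sgn(-139035)=−, so +1.
(a,b)_19: α=3, u≡3; β=2, v≡17 (mod 19); (3|19)=-1, (17|19)=+1; sign (−1)^0·-1^2·+1^3 = +1.
(a,b)_7: α=6, u≡1; β=4, v≡6 (mod 7); (1|7)=+1, (6|7)=-1; sign (−1)^0·+1^4·-1^6 = +1.
(a,b)_5: α=12, u≡3; β=5, v≡2 (mod 5); (3|5)=-1, (2|5)=-1; sign (−1)^0·-1^5·-1^12 = -1.
(a,b)_23: α=5, u≡9; β=3, v≡2 (mod 23); (9|23)=+1, (2|23)=+1; sign (−1)^1·+1^3·+1^5 = -1.
(a,b)_13: α=2, u≡11; β=1, v≡9 (mod 13); (11|13)=-1, (9|13)=+1; sign (−1)^0·-1^1·+1^2 = -1.
(a,b)_2: α=-26, β=-16; u≡1, v≡5 (mod 8); ε(u)ε(v)=0·0, αω(v)=-26·1, βω(u)=-16·0; sum ≡ 0  ⇒  +1.
Ram(149017, -139035) = {5, 13, 23, 31}; no ℚ_5-point on the conic.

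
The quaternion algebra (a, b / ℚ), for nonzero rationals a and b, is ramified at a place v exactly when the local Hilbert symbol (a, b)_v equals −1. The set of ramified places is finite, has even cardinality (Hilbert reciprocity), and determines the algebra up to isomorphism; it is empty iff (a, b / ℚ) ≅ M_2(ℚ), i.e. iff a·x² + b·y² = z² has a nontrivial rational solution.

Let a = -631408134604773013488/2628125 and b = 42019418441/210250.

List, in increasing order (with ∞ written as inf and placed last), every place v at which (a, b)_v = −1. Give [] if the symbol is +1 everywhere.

(a, b) ≡ (-715, 10010) mod (ℚ^×)²; places V = {2, 3, 5, 7, 11, 13, 19, 29, 31, ∞}.
(a,b)_3: α=8, u≡2; β=0, v≡2 (mod 3); (2|3)=-1, (2|3)=-1; sign (−1)^0·-1^0·-1^8 = +1.
(a,b)_2: α=4, β=-1; u≡5, v≡5 (mod 8); ε(u)ε(v)=0·0, αω(v)=4·1, βω(u)=-1·1; sum ≡ 1  ⇒  -1.
(a,b)_7: α=2, u≡5; β=1, v≡4 (mod 7); (5|7)=-1, (4|7)=+1; sign (−1)^0·-1^1·+1^2 = -1.
(a,b)_19: α=2, u≡11; β=2, v≡11 (mod 19); (11|19)=+1, (11|19)=+1; sign (−1)^0·+1^2·+1^2 = +1.
(a,b)_∞: sgn(-715)=−, sgn(10010)=+, so +1.
(a,b)_5: α=-5, u≡2; β=-3, v≡3 (mod 5); (2|5)=-1, (3|5)=-1; sign (−1)^0·-1^-3·-1^-5 = +1.
(a,b)_13: α=3, u≡4; β=1, v≡1 (mod 13); (4|13)=+1, (1|13)=+1; sign (−1)^0·+1^1·+1^3 = +1.
(a,b)_31: α=2, u≡27; β=2, v≡10 (mod 31); (27|31)=-1, (10|31)=+1; sign (−1)^0·-1^2·+1^2 = +1.
(a,b)_11: α=5, u≡5; β=3, v≡6 (mod 11); (5|11)=+1, (6|11)=-1; sign (−1)^1·+1^3·-1^5 = +1.
(a,b)_29: α=-2, u≡8; β=-2, v≡4 (mod 29); (8|29)=-1, (4|29)=+1; sign (−1)^0·-1^-2·+1^-2 = +1.
|Ram(-715, 10010)| = 2, even; anisotropic at {2, 7}.

[2, 7]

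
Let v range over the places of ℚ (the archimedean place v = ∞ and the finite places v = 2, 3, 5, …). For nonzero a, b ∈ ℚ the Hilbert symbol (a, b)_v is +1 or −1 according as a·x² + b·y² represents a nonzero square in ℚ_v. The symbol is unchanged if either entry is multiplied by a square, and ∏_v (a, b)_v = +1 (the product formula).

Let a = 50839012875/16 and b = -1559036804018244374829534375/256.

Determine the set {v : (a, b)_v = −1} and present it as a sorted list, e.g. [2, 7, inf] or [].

[5, 43]

(a, b) ≡ (30315, -1121655) mod (ℚ^×)²; places V = {2, 3, 5, 7, 11, 37, 43, 47, ∞}.
(a,b)_43: α=1, u≡40; β=3, v≡31 (mod 43); (40|43)=+1, (31|43)=+1; sign (−1)^1·+1^3·+1^1 = -1.
(a,b)_7: α=2, u≡5; β=4, v≡4 (mod 7); (5|7)=-1, (4|7)=+1; sign (−1)^0·-1^4·+1^2 = +1.
(a,b)_∞: sgn(30315)=+, sgn(-1121655)=−, so +1.
(a,b)_3: α=1, u≡1; β=1, v≡2 (mod 3); (1|3)=+1, (2|3)=-1; sign (−1)^1·+1^1·-1^1 = +1.
(a,b)_47: α=1, u≡3; β=3, v≡10 (mod 47); (3|47)=+1, (10|47)=-1; sign (−1)^1·+1^3·-1^1 = +1.
(a,b)_5: α=3, u≡3; β=5, v≡4 (mod 5); (3|5)=-1, (4|5)=+1; sign (−1)^0·-1^5·+1^3 = -1.
(a,b)_11: α=0, u≡7; β=2, v≡4 (mod 11); (7|11)=-1, (4|11)=+1; sign (−1)^0·-1^2·+1^0 = +1.
(a,b)_37: α=2, u≡3; β=5, v≡10 (mod 37); (3|37)=+1, (10|37)=+1; sign (−1)^0·+1^5·+1^2 = +1.
(a,b)_2: α=-4, β=-8; u≡3, v≡1 (mod 8); ε(u)ε(v)=1·0, αω(v)=-4·0, βω(u)=-8·1; sum ≡ 0  ⇒  +1.
Ram(30315, -1121655) = {5, 43}; no ℚ_5-point on the conic.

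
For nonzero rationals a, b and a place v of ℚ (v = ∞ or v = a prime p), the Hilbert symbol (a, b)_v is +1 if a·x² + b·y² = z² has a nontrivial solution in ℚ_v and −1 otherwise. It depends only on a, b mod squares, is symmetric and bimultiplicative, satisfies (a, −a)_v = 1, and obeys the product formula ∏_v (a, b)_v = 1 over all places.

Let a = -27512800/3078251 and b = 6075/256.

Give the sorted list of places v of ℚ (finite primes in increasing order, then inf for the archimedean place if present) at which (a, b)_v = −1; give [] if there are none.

[7, 17]

(a, b) ≡ (-2618, 3) mod (ℚ^×)²; places V = {2, 3, 5, 7, 11, 17, 23, ∞}.
(a,b)_∞: sgn(-2618)=−, sgn(3)=+, so +1.
(a,b)_23: α=-4, u≡9; β=0, v≡1 (mod 23); (9|23)=+1, (1|23)=+1; sign (−1)^0·+1^0·+1^-4 = +1.
(a,b)_7: α=1, u≡2; β=0, v≡5 (mod 7); (2|7)=+1, (5|7)=-1; sign (−1)^0·+1^0·-1^1 = -1.
(a,b)_17: α=3, u≡1; β=0, v≡6 (mod 17); (1|17)=+1, (6|17)=-1; sign (−1)^0·+1^0·-1^3 = -1.
(a,b)_5: α=2, u≡3; β=2, v≡3 (mod 5); (3|5)=-1, (3|5)=-1; sign (−1)^0·-1^2·-1^2 = +1.
(a,b)_2: α=5, β=-8; u≡3, v≡3 (mod 8); ε(u)ε(v)=1·1, αω(v)=5·1, βω(u)=-8·1; sum ≡ 0  ⇒  +1.
(a,b)_11: α=-1, u≡4; β=0, v≡1 (mod 11); (4|11)=+1, (1|11)=+1; sign (−1)^0·+1^0·+1^-1 = +1.
(a,b)_3: α=0, u≡1; β=5, v≡1 (mod 3); (1|3)=+1, (1|3)=+1; sign (−1)^0·+1^5·+1^0 = +1.
|Ram(-2618, 3)| = 2, even; anisotropic at {7, 17}.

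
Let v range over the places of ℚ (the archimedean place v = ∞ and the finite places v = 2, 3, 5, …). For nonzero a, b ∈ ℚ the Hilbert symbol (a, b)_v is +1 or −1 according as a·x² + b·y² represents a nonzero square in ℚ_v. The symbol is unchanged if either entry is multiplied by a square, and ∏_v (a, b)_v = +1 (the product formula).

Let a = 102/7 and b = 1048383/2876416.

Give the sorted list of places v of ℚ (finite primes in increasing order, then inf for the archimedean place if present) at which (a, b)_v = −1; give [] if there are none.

[7, 17]

(a, b) ≡ (714, 7) mod (ℚ^×)²; places V = {2, 3, 7, 17, 43, 53, ∞}.
(a,b)_3: α=1, u≡1; β=4, v≡1 (mod 3); (1|3)=+1, (1|3)=+1; sign (−1)^0·+1^4·+1^1 = +1.
(a,b)_17: α=1, u≡13; β=0, v≡7 (mod 17); (13|17)=+1, (7|17)=-1; sign (−1)^0·+1^0·-1^1 = -1.
(a,b)_43: α=0, u≡33; β=2, v≡3 (mod 43); (33|43)=-1, (3|43)=-1; sign (−1)^0·-1^2·-1^0 = +1.
(a,b)_2: α=1, β=-10; u≡5, v≡7 (mod 8); ε(u)ε(v)=0·1, αω(v)=1·0, βω(u)=-10·1; sum ≡ 0  ⇒  +1.
(a,b)_7: α=-1, u≡4; β=1, v≡1 (mod 7); (4|7)=+1, (1|7)=+1; sign (−1)^1·+1^1·+1^-1 = -1.
(a,b)_53: α=0, u≡7; β=-2, v≡15 (mod 53); (7|53)=+1, (15|53)=+1; sign (−1)^0·+1^-2·+1^0 = +1.
(a,b)_∞: sgn(714)=+, sgn(7)=+, so +1.
|Ram(714, 7)| = 2, even; anisotropic at {7, 17}.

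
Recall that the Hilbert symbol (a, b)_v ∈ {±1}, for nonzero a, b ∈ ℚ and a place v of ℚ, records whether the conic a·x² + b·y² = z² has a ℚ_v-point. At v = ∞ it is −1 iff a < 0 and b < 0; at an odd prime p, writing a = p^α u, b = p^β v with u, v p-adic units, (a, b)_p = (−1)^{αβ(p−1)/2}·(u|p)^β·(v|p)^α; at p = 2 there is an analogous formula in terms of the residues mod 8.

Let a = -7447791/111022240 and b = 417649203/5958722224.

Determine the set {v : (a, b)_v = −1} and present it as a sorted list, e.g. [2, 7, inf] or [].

Mod squares: a ≡ -390, b ≡ 273. Check v ∈ {∞, 2, 3, 5, 7, 13, 17, 19, 23}.
v=13: a=13^1·(≡4), b=13^-1·(≡2) mod 13; (4|13)=+1, (2|13)=-1; (−1)^{1·-1·6}·(+1)^-1·(-1)^1 = -1.
v=5: a=5^-1·(≡3), b=5^0·(≡2) mod 5; (3|5)=-1, (2|5)=-1; (−1)^{-1·0·2}·(-1)^0·(-1)^-1 = -1.
v=7: a=7^-4·(≡4), b=7^-3·(≡1) mod 7; (4|7)=+1, (1|7)=+1; (−1)^{-4·-3·3}·(+1)^-3·(+1)^-4 = +1.
v=∞: -390 < 0 and 273 > 0  ⇒  (a,b)_∞ = +1.
v=17: a=17^-2·(≡1), b=17^-4·(≡13) mod 17; (1|17)=+1, (13|17)=+1; (−1)^{-2·-4·8}·(+1)^-4·(+1)^-2 = +1.
v=3: a=3^1·(≡2), b=3^7·(≡1) mod 3; (2|3)=-1, (1|3)=+1; (−1)^{1·7·1}·(-1)^7·(+1)^1 = +1.
v=2: v_2(a)=-5, v_2(b)=-4; units ≡ 5, 1 (mod 8); ε·ε+αω+βω = 0·0+-5·0+-4·1 ≡ 0  ⇒  (a,b)_2 = +1.
v=23: a=23^2·(≡13), b=23^2·(≡21) mod 23; (13|23)=+1, (21|23)=-1; (−1)^{2·2·11}·(+1)^2·(-1)^2 = +1.
v=19: a=19^2·(≡4), b=19^2·(≡17) mod 19; (4|19)=+1, (17|19)=+1; (−1)^{2·2·9}·(+1)^2·(+1)^2 = +1.
Ram(-390, 273) = {5, 13}; no ℚ_5-point on the conic.

[5, 13]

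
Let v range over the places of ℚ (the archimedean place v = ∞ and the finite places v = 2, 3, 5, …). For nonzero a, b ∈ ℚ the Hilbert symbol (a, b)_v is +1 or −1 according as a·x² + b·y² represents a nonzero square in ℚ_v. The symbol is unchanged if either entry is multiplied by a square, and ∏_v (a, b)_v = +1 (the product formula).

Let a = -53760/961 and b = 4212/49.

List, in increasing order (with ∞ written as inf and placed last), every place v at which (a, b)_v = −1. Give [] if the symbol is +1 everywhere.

Mod squares: a ≡ -210, b ≡ 13. Check v ∈ {∞, 2, 3, 5, 7, 13, 31}.
v=7: a=7^1·(≡3), b=7^-2·(≡5) mod 7; (3|7)=-1, (5|7)=-1; (−1)^{1·-2·3}·(-1)^-2·(-1)^1 = -1.
v=13: a=13^0·(≡5), b=13^1·(≡9) mod 13; (5|13)=-1, (9|13)=+1; (−1)^{0·1·6}·(-1)^1·(+1)^0 = -1.
v=∞: -210 < 0 and 13 > 0  ⇒  (a,b)_∞ = +1.
v=3: a=3^1·(≡2), b=3^4·(≡1) mod 3; (2|3)=-1, (1|3)=+1; (−1)^{1·4·1}·(-1)^4·(+1)^1 = +1.
v=5: a=5^1·(≡3), b=5^0·(≡3) mod 5; (3|5)=-1, (3|5)=-1; (−1)^{1·0·2}·(-1)^0·(-1)^1 = -1.
v=2: v_2(a)=9, v_2(b)=2; units ≡ 7, 5 (mod 8); ε·ε+αω+βω = 1·0+9·1+2·0 ≡ 1  ⇒  (a,b)_2 = -1.
v=31: a=31^-2·(≡25), b=31^0·(≡17) mod 31; (25|31)=+1, (17|31)=-1; (−1)^{-2·0·15}·(+1)^0·(-1)^-2 = +1.
Ram(-210, 13) = {2, 5, 7, 13}; no ℚ_2-point on the conic.

[2, 5, 7, 13]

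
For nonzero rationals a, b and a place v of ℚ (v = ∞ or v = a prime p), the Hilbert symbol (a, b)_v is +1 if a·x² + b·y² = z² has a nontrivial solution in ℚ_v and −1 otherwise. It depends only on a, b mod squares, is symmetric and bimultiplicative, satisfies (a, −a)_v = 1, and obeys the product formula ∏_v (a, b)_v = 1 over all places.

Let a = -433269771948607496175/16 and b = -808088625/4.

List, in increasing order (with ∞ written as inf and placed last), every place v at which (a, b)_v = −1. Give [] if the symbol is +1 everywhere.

[3, 5, 7, 13, 17, 31, 47, inf]

Mod squares: a ≡ -8463, b ≡ -3591505. Check v ∈ {∞, 2, 3, 5, 7, 13, 17, 29, 31, 47}.
v=31: a=31^3·(≡24), b=31^1·(≡15) mod 31; (24|31)=-1, (15|31)=-1; (−1)^{3·1·15}·(-1)^1·(-1)^3 = -1.
v=47: a=47^2·(≡45), b=47^1·(≡6) mod 47; (45|47)=-1, (6|47)=+1; (−1)^{2·1·23}·(-1)^1·(+1)^2 = -1.
v=17: a=17^2·(≡3), b=17^1·(≡11) mod 17; (3|17)=-1, (11|17)=-1; (−1)^{2·1·8}·(-1)^1·(-1)^2 = -1.
v=∞: -8463 < 0 and -3591505 < 0  ⇒  (a,b)_∞ = -1.
v=13: a=13^1·(≡10), b=13^0·(≡5) mod 13; (10|13)=+1, (5|13)=-1; (−1)^{1·0·6}·(+1)^0·(-1)^1 = -1.
v=7: a=7^3·(≡4), b=7^0·(≡5) mod 7; (4|7)=+1, (5|7)=-1; (−1)^{3·0·3}·(+1)^0·(-1)^3 = -1.
v=3: a=3^5·(≡2), b=3^2·(≡2) mod 3; (2|3)=-1, (2|3)=-1; (−1)^{5·2·1}·(-1)^2·(-1)^5 = -1.
v=5: a=5^2·(≡3), b=5^3·(≡4) mod 5; (3|5)=-1, (4|5)=+1; (−1)^{2·3·2}·(-1)^3·(+1)^2 = -1.
v=2: v_2(a)=-4, v_2(b)=-2; units ≡ 1, 7 (mod 8); ε·ε+αω+βω = 0·1+-4·0+-2·0 ≡ 0  ⇒  (a,b)_2 = +1.
v=29: a=29^2·(≡16), b=29^1·(≡19) mod 29; (16|29)=+1, (19|29)=-1; (−1)^{2·1·14}·(+1)^1·(-1)^2 = +1.
(-8463, -3591505 / ℚ) ramifies at {3, 5, 7, 13, 17, 31, 47, ∞}: a division algebra.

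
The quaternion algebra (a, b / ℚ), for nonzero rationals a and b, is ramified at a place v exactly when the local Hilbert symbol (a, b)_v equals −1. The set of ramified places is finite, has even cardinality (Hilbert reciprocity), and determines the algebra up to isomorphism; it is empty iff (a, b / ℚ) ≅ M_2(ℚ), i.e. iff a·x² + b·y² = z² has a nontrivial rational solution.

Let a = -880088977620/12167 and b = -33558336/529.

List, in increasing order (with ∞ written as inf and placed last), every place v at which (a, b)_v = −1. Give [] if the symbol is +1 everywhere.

Mod squares: a ≡ -216178035, b ≡ -1189. Check v ∈ {∞, 2, 3, 5, 7, 17, 23, 29, 31, 41}.
v=17: a=17^3·(≡9), b=17^0·(≡2) mod 17; (9|17)=+1, (2|17)=+1; (−1)^{3·0·8}·(+1)^0·(+1)^3 = +1.
v=2: v_2(a)=2, v_2(b)=6; units ≡ 5, 3 (mod 8); ε·ε+αω+βω = 0·1+2·1+6·1 ≡ 0  ⇒  (a,b)_2 = +1.
v=5: a=5^1·(≡3), b=5^0·(≡1) mod 5; (3|5)=-1, (1|5)=+1; (−1)^{1·0·2}·(-1)^0·(+1)^1 = +1.
v=41: a=41^1·(≡38), b=41^1·(≡34) mod 41; (38|41)=-1, (34|41)=-1; (−1)^{1·1·20}·(-1)^1·(-1)^1 = +1.
v=7: a=7^0·(≡1), b=7^2·(≡4) mod 7; (1|7)=+1, (4|7)=+1; (−1)^{0·2·3}·(+1)^2·(+1)^0 = +1.
v=3: a=3^5·(≡1), b=3^2·(≡2) mod 3; (1|3)=+1, (2|3)=-1; (−1)^{5·2·1}·(+1)^2·(-1)^5 = -1.
v=∞: -216178035 < 0 and -1189 < 0  ⇒  (a,b)_∞ = -1.
v=23: a=23^-3·(≡14), b=23^-2·(≡21) mod 23; (14|23)=-1, (21|23)=-1; (−1)^{-3·-2·11}·(-1)^-2·(-1)^-3 = -1.
v=29: a=29^1·(≡13), b=29^1·(≡17) mod 29; (13|29)=+1, (17|29)=-1; (−1)^{1·1·14}·(+1)^1·(-1)^1 = -1.
v=31: a=31^1·(≡15), b=31^0·(≡16) mod 31; (15|31)=-1, (16|31)=+1; (−1)^{1·0·15}·(-1)^0·(+1)^1 = +1.
(-216178035, -1189 / ℚ) ramifies at {3, 23, 29, ∞}: a division algebra.

[3, 23, 29, inf]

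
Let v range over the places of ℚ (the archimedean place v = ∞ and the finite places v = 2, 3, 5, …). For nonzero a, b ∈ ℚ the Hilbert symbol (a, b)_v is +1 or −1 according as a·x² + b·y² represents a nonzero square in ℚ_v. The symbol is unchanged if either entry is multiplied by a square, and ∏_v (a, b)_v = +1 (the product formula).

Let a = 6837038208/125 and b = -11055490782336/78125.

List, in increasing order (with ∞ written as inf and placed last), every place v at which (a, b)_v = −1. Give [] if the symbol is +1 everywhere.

[3, 5, 7, 13]

(a, b) ≡ (10010, -2730) mod (ℚ^×)²; places V = {2, 3, 5, 7, 11, 13, ∞}.
(a,b)_13: α=1, u≡12; β=1, v≡5 (mod 13); (12|13)=+1, (5|13)=-1; sign (−1)^0·+1^1·-1^1 = -1.
(a,b)_11: α=3, u≡8; β=4, v≡5 (mod 11); (8|11)=-1, (5|11)=+1; sign (−1)^0·-1^4·+1^3 = +1.
(a,b)_5: α=-3, u≡3; β=-7, v≡4 (mod 5); (3|5)=-1, (4|5)=+1; sign (−1)^0·-1^-7·+1^-3 = -1.
(a,b)_∞: sgn(10010)=+, sgn(-2730)=−, so +1.
(a,b)_7: α=3, u≡4; β=5, v≡4 (mod 7); (4|7)=+1, (4|7)=+1; sign (−1)^1·+1^5·+1^3 = -1.
(a,b)_2: α=7, β=7; u≡5, v≡3 (mod 8); ε(u)ε(v)=0·1, αω(v)=7·1, βω(u)=7·1; sum ≡ 0  ⇒  +1.
(a,b)_3: α=2, u≡2; β=3, v≡2 (mod 3); (2|3)=-1, (2|3)=-1; sign (−1)^0·-1^3·-1^2 = -1.
|Ram(10010, -2730)| = 4, even; anisotropic at {3, 5, 7, 13}.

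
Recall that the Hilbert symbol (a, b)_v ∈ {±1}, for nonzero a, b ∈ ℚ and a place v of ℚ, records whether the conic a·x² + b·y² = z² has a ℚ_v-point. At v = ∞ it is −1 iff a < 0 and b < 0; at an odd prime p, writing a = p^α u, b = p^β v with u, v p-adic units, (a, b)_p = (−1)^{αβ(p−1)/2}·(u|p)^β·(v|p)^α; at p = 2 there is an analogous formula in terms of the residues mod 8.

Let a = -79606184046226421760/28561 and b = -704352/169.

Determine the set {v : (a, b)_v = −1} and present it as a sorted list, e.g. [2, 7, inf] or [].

[2, 5, 11, inf]

Mod squares: a ≡ -220110, b ≡ -44022. Check v ∈ {∞, 2, 3, 5, 11, 13, 23, 29}.
v=29: a=29^3·(≡27), b=29^1·(≡3) mod 29; (27|29)=-1, (3|29)=-1; (−1)^{3·1·14}·(-1)^1·(-1)^3 = +1.
v=2: v_2(a)=11, v_2(b)=5; units ≡ 1, 5 (mod 8); ε·ε+αω+βω = 0·0+11·1+5·0 ≡ 1  ⇒  (a,b)_2 = -1.
v=3: a=3^9·(≡1), b=3^1·(≡2) mod 3; (1|3)=+1, (2|3)=-1; (−1)^{9·1·1}·(+1)^1·(-1)^9 = +1.
v=5: a=5^1·(≡3), b=5^0·(≡2) mod 5; (3|5)=-1, (2|5)=-1; (−1)^{1·0·2}·(-1)^0·(-1)^1 = -1.
v=13: a=13^-4·(≡6), b=13^-2·(≡1) mod 13; (6|13)=-1, (1|13)=+1; (−1)^{-4·-2·6}·(-1)^-2·(+1)^-4 = +1.
v=11: a=11^3·(≡6), b=11^1·(≡8) mod 11; (6|11)=-1, (8|11)=-1; (−1)^{3·1·5}·(-1)^1·(-1)^3 = -1.
v=∞: -220110 < 0 and -44022 < 0  ⇒  (a,b)_∞ = -1.
v=23: a=23^3·(≡20), b=23^1·(≡13) mod 23; (20|23)=-1, (13|23)=+1; (−1)^{3·1·11}·(-1)^1·(+1)^3 = +1.
(-220110, -44022 / ℚ) ramifies at {2, 5, 11, ∞}: a division algebra.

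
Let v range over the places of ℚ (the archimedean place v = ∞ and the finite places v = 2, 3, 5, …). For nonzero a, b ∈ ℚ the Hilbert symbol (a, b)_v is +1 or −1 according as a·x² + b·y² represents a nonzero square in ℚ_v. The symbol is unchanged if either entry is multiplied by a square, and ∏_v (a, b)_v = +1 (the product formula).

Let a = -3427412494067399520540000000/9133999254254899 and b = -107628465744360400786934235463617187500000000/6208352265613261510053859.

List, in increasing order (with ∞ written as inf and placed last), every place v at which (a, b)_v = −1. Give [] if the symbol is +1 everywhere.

[2, 3, 19, inf]

Mod squares: a ≡ -285, b ≡ -13585. Check v ∈ {∞, 2, 3, 5, 11, 13, 19, 29, 31}.
v=13: a=13^8·(≡4), b=13^13·(≡7) mod 13; (4|13)=+1, (7|13)=-1; (−1)^{8·13·6}·(+1)^13·(-1)^8 = +1.
v=19: a=19^-1·(≡11), b=19^-1·(≡5) mod 19; (11|19)=+1, (5|19)=+1; (−1)^{-1·-1·9}·(+1)^-1·(+1)^-1 = -1.
v=5: a=5^7·(≡2), b=5^15·(≡3) mod 5; (2|5)=-1, (3|5)=-1; (−1)^{7·15·2}·(-1)^15·(-1)^7 = +1.
v=∞: -285 < 0 and -13585 < 0  ⇒  (a,b)_∞ = -1.
v=11: a=11^4·(≡3), b=11^5·(≡7) mod 11; (3|11)=+1, (7|11)=-1; (−1)^{4·5·5}·(+1)^5·(-1)^4 = +1.
v=31: a=31^-2·(≡28), b=31^-4·(≡22) mod 31; (28|31)=+1, (22|31)=-1; (−1)^{-2·-4·15}·(+1)^-4·(-1)^-2 = +1.
v=29: a=29^-8·(≡24), b=29^-12·(≡6) mod 29; (24|29)=+1, (6|29)=+1; (−1)^{-8·-12·14}·(+1)^-12·(+1)^-8 = +1.
v=3: a=3^15·(≡1), b=3^24·(≡2) mod 3; (1|3)=+1, (2|3)=-1; (−1)^{15·24·1}·(+1)^24·(-1)^15 = -1.
v=2: v_2(a)=8, v_2(b)=8; units ≡ 3, 7 (mod 8); ε·ε+αω+βω = 1·1+8·0+8·1 ≡ 1  ⇒  (a,b)_2 = -1.
(-285, -13585 / ℚ) ramifies at {2, 3, 19, ∞}: a division algebra.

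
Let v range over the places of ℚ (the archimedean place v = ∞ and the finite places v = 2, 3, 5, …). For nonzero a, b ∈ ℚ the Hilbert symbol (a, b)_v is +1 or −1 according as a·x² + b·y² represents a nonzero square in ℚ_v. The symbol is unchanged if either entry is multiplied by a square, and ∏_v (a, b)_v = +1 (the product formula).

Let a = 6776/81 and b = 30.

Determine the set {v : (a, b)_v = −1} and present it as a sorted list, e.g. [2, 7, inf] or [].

[2, 3]

Mod squares: a ≡ 14, b ≡ 30. Check v ∈ {∞, 2, 3, 5, 7, 11}.
v=11: a=11^2·(≡3), b=11^0·(≡8) mod 11; (3|11)=+1, (8|11)=-1; (−1)^{2·0·5}·(+1)^0·(-1)^2 = +1.
v=3: a=3^-4·(≡2), b=3^1·(≡1) mod 3; (2|3)=-1, (1|3)=+1; (−1)^{-4·1·1}·(-1)^1·(+1)^-4 = -1.
v=2: v_2(a)=3, v_2(b)=1; units ≡ 7, 7 (mod 8); ε·ε+αω+βω = 1·1+3·0+1·0 ≡ 1  ⇒  (a,b)_2 = -1.
v=5: a=5^0·(≡1), b=5^1·(≡1) mod 5; (1|5)=+1, (1|5)=+1; (−1)^{0·1·2}·(+1)^1·(+1)^0 = +1.
v=∞: 14 > 0 and 30 > 0  ⇒  (a,b)_∞ = +1.
v=7: a=7^1·(≡4), b=7^0·(≡2) mod 7; (4|7)=+1, (2|7)=+1; (−1)^{1·0·3}·(+1)^0·(+1)^1 = +1.
Ram(14, 30) = {2, 3}; no ℚ_2-point on the conic.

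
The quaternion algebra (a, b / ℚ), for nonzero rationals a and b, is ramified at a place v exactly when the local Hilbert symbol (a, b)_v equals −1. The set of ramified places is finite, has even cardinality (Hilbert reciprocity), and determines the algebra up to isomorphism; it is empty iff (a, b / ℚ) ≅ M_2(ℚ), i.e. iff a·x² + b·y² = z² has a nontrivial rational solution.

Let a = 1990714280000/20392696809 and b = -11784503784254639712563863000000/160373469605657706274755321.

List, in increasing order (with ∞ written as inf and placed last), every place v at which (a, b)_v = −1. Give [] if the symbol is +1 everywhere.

Mod squares: a ≡ 17, b ≡ -7. Check v ∈ {∞, 2, 3, 5, 7, 17, 23, 29, 31, 41, 43, 59}.
v=5: a=5^4·(≡2), b=5^6·(≡3) mod 5; (2|5)=-1, (3|5)=-1; (−1)^{4·6·2}·(-1)^6·(-1)^4 = +1.
v=59: a=59^2·(≡19), b=59^4·(≡18) mod 59; (19|59)=+1, (18|59)=-1; (−1)^{2·4·29}·(+1)^4·(-1)^2 = +1.
v=3: a=3^-8·(≡2), b=3^-22·(≡2) mod 3; (2|3)=-1, (2|3)=-1; (−1)^{-8·-22·1}·(-1)^-22·(-1)^-8 = +1.
v=29: a=29^2·(≡12), b=29^8·(≡6) mod 29; (12|29)=-1, (6|29)=+1; (−1)^{2·8·14}·(-1)^8·(+1)^2 = +1.
v=43: a=43^-2·(≡13), b=43^-4·(≡35) mod 43; (13|43)=+1, (35|43)=+1; (−1)^{-2·-4·21}·(+1)^-4·(+1)^-2 = +1.
v=31: a=31^0·(≡23), b=31^2·(≡29) mod 31; (23|31)=-1, (29|31)=-1; (−1)^{0·2·15}·(-1)^2·(-1)^0 = +1.
v=41: a=41^-2·(≡13), b=41^-4·(≡11) mod 41; (13|41)=-1, (11|41)=-1; (−1)^{-2·-4·20}·(-1)^-4·(-1)^-2 = +1.
v=7: a=7^0·(≡6), b=7^1·(≡6) mod 7; (6|7)=-1, (6|7)=-1; (−1)^{0·1·3}·(-1)^1·(-1)^0 = -1.
v=17: a=17^1·(≡13), b=17^2·(≡6) mod 17; (13|17)=+1, (6|17)=-1; (−1)^{1·2·8}·(+1)^2·(-1)^1 = -1.
v=2: v_2(a)=6, v_2(b)=6; units ≡ 1, 1 (mod 8); ε·ε+αω+βω = 0·0+6·0+6·0 ≡ 0  ⇒  (a,b)_2 = +1.
v=∞: 17 > 0 and -7 < 0  ⇒  (a,b)_∞ = +1.
v=23: a=23^0·(≡21), b=23^-2·(≡16) mod 23; (21|23)=-1, (16|23)=+1; (−1)^{0·-2·11}·(-1)^-2·(+1)^0 = +1.
(17, -7 / ℚ) ramifies at {7, 17}: a division algebra.

[7, 17]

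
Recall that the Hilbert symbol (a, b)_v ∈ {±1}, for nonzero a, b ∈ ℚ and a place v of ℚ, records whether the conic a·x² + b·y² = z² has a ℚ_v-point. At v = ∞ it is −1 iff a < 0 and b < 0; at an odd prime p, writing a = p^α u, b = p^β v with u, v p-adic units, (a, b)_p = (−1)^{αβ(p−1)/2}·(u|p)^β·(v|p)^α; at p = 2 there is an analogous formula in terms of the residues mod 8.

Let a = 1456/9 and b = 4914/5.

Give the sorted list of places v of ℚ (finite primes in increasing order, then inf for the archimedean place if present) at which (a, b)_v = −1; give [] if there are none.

(a, b) ≡ (91, 2730) mod (ℚ^×)²; places V = {2, 3, 5, 7, 13, ∞}.
(a,b)_13: α=1, u≡11; β=1, v≡8 (mod 13); (11|13)=-1, (8|13)=-1; sign (−1)^0·-1^1·-1^1 = +1.
(a,b)_2: α=4, β=1; u≡3, v≡5 (mod 8); ε(u)ε(v)=1·0, αω(v)=4·1, βω(u)=1·1; sum ≡ 1  ⇒  -1.
(a,b)_5: α=0, u≡4; β=-1, v≡4 (mod 5); (4|5)=+1, (4|5)=+1; sign (−1)^0·+1^-1·+1^0 = +1.
(a,b)_3: α=-2, u≡1; β=3, v≡1 (mod 3); (1|3)=+1, (1|3)=+1; sign (−1)^0·+1^3·+1^-2 = +1.
(a,b)_7: α=1, u≡6; β=1, v≡6 (mod 7); (6|7)=-1, (6|7)=-1; sign (−1)^1·-1^1·-1^1 = -1.
(a,b)_∞: sgn(91)=+, sgn(2730)=+, so +1.
|Ram(91, 2730)| = 2, even; anisotropic at {2, 7}.

[2, 7]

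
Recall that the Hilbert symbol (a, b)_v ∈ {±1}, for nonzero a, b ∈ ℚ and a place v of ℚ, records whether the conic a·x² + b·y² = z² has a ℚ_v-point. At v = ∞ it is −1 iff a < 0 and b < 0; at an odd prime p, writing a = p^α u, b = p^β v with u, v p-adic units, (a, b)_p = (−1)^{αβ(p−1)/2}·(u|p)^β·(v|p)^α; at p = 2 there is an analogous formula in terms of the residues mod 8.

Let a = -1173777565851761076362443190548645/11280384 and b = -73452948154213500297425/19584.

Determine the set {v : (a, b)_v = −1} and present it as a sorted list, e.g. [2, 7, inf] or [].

(a, b) ≡ (-170170, -131138) mod (ℚ^×)²; places V = {2, 3, 5, 7, 11, 13, 17, 19, 29, 53, ∞}.
(a,b)_17: α=-1, u≡14; β=-1, v≡15 (mod 17); (14|17)=-1, (15|17)=+1; sign (−1)^0·-1^-1·+1^-1 = -1.
(a,b)_2: α=-13, β=-7; u≡3, v≡7 (mod 8); ε(u)ε(v)=1·1, αω(v)=-13·0, βω(u)=-7·1; sum ≡ 0  ⇒  +1.
(a,b)_5: α=1, u≡4; β=2, v≡2 (mod 5); (4|5)=+1, (2|5)=-1; sign (−1)^0·+1^2·-1^1 = -1.
(a,b)_∞: sgn(-170170)=−, sgn(-131138)=−, so -1.
(a,b)_11: α=5, u≡2; β=4, v≡3 (mod 11); (2|11)=-1, (3|11)=+1; sign (−1)^0·-1^4·+1^5 = +1.
(a,b)_3: α=-4, u≡2; β=-2, v≡1 (mod 3); (2|3)=-1, (1|3)=+1; sign (−1)^0·-1^-2·+1^-4 = +1.
(a,b)_53: α=4, u≡11; β=2, v≡17 (mod 53); (11|53)=+1, (17|53)=+1; sign (−1)^0·+1^2·+1^4 = +1.
(a,b)_7: α=1, u≡2; β=1, v≡6 (mod 7); (2|7)=+1, (6|7)=-1; sign (−1)^1·+1^1·-1^1 = +1.
(a,b)_13: α=3, u≡4; β=2, v≡7 (mod 13); (4|13)=+1, (7|13)=-1; sign (−1)^0·+1^2·-1^3 = -1.
(a,b)_29: α=4, u≡11; β=3, v≡3 (mod 29); (11|29)=-1, (3|29)=-1; sign (−1)^0·-1^3·-1^4 = -1.
(a,b)_19: α=8, u≡10; β=5, v≡18 (mod 19); (10|19)=-1, (18|19)=-1; sign (−1)^0·-1^5·-1^8 = -1.
Ram(-170170, -131138) = {5, 13, 17, 19, 29, ∞}; no ℚ_5-point on the conic.

[5, 13, 17, 19, 29, inf]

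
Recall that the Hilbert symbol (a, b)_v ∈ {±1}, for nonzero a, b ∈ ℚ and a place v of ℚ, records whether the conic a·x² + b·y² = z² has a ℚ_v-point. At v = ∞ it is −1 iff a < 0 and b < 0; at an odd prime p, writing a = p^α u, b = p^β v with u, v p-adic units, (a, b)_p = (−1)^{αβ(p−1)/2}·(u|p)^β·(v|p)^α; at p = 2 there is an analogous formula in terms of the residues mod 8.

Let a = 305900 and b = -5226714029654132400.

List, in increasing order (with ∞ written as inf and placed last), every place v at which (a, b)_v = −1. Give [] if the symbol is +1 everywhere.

Mod squares: a ≡ 3059, b ≡ -155155539. Check v ∈ {∞, 2, 3, 5, 7, 11, 19, 23, 29, 53}.
v=∞: 3059 > 0 and -155155539 < 0  ⇒  (a,b)_∞ = +1.
v=11: a=11^0·(≡1), b=11^1·(≡5) mod 11; (1|11)=+1, (5|11)=+1; (−1)^{0·1·5}·(+1)^1·(+1)^0 = +1.
v=5: a=5^2·(≡1), b=5^2·(≡4) mod 5; (1|5)=+1, (4|5)=+1; (−1)^{2·2·2}·(+1)^2·(+1)^2 = +1.
v=3: a=3^0·(≡2), b=3^3·(≡2) mod 3; (2|3)=-1, (2|3)=-1; (−1)^{0·3·1}·(-1)^3·(-1)^0 = -1.
v=53: a=53^0·(≡37), b=53^1·(≡45) mod 53; (37|53)=+1, (45|53)=-1; (−1)^{0·1·26}·(+1)^1·(-1)^0 = +1.
v=29: a=29^0·(≡8), b=29^1·(≡19) mod 29; (8|29)=-1, (19|29)=-1; (−1)^{0·1·14}·(-1)^1·(-1)^0 = -1.
v=19: a=19^1·(≡7), b=19^3·(≡16) mod 19; (7|19)=+1, (16|19)=+1; (−1)^{1·3·9}·(+1)^3·(+1)^1 = -1.
v=23: a=23^1·(≡6), b=23^3·(≡7) mod 23; (6|23)=+1, (7|23)=-1; (−1)^{1·3·11}·(+1)^3·(-1)^1 = +1.
v=7: a=7^1·(≡6), b=7^3·(≡5) mod 7; (6|7)=-1, (5|7)=-1; (−1)^{1·3·3}·(-1)^3·(-1)^1 = -1.
v=2: v_2(a)=2, v_2(b)=4; units ≡ 3, 5 (mod 8); ε·ε+αω+βω = 1·0+2·1+4·1 ≡ 0  ⇒  (a,b)_2 = +1.
|Ram(3059, -155155539)| = 4, even; anisotropic at {3, 7, 19, 29}.

[3, 7, 19, 29]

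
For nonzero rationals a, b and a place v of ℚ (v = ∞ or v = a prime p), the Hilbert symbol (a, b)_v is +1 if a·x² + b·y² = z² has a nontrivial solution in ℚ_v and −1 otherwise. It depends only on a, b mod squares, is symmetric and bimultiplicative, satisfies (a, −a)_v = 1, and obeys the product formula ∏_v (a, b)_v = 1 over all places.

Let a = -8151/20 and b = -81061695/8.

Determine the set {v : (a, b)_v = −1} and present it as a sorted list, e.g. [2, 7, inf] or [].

Mod squares: a ≡ -40755, b ≡ -106590. Check v ∈ {∞, 2, 3, 5, 11, 13, 17, 19}.
v=∞: -40755 < 0 and -106590 < 0  ⇒  (a,b)_∞ = -1.
v=5: a=5^-1·(≡1), b=5^1·(≡2) mod 5; (1|5)=+1, (2|5)=-1; (−1)^{-1·1·2}·(+1)^1·(-1)^-1 = -1.
v=13: a=13^1·(≡7), b=13^2·(≡4) mod 13; (7|13)=-1, (4|13)=+1; (−1)^{1·2·6}·(-1)^2·(+1)^1 = +1.
v=2: v_2(a)=-2, v_2(b)=-3; units ≡ 5, 1 (mod 8); ε·ε+αω+βω = 0·0+-2·0+-3·1 ≡ 1  ⇒  (a,b)_2 = -1.
v=3: a=3^1·(≡2), b=3^3·(≡2) mod 3; (2|3)=-1, (2|3)=-1; (−1)^{1·3·1}·(-1)^3·(-1)^1 = -1.
v=19: a=19^1·(≡8), b=19^1·(≡8) mod 19; (8|19)=-1, (8|19)=-1; (−1)^{1·1·9}·(-1)^1·(-1)^1 = -1.
v=11: a=11^1·(≡2), b=11^1·(≡5) mod 11; (2|11)=-1, (5|11)=+1; (−1)^{1·1·5}·(-1)^1·(+1)^1 = +1.
v=17: a=17^0·(≡3), b=17^1·(≡10) mod 17; (3|17)=-1, (10|17)=-1; (−1)^{0·1·8}·(-1)^1·(-1)^0 = -1.
Ram(-40755, -106590) = {2, 3, 5, 17, 19, ∞}; no ℚ_2-point on the conic.

[2, 3, 5, 17, 19, inf]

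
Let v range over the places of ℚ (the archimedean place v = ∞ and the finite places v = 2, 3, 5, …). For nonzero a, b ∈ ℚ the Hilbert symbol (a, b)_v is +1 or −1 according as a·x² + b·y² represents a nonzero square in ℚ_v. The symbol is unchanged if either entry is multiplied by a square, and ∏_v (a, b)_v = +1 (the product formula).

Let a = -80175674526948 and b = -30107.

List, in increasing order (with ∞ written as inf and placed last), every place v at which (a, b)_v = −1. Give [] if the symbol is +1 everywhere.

(a, b) ≡ (-273, -30107) mod (ℚ^×)²; places V = {2, 3, 7, 11, 13, 17, 23, ∞}.
(a,b)_2: α=2, β=0; u≡7, v≡5 (mod 8); ε(u)ε(v)=1·0, αω(v)=2·1, βω(u)=0·0; sum ≡ 0  ⇒  +1.
(a,b)_7: α=3, u≡5; β=1, v≡4 (mod 7); (5|7)=-1, (4|7)=+1; sign (−1)^1·-1^1·+1^3 = +1.
(a,b)_3: α=5, u≡2; β=0, v≡1 (mod 3); (2|3)=-1, (1|3)=+1; sign (−1)^0·-1^0·+1^5 = +1.
(a,b)_∞: sgn(-273)=−, sgn(-30107)=−, so -1.
(a,b)_23: α=2, u≡1; β=1, v≡2 (mod 23); (1|23)=+1, (2|23)=+1; sign (−1)^0·+1^1·+1^2 = +1.
(a,b)_17: α=2, u≡8; β=1, v≡14 (mod 17); (8|17)=+1, (14|17)=-1; sign (−1)^0·+1^1·-1^2 = +1.
(a,b)_13: α=1, u≡8; β=0, v≡1 (mod 13); (8|13)=-1, (1|13)=+1; sign (−1)^0·-1^0·+1^1 = +1.
(a,b)_11: α=2, u≡7; β=1, v≡2 (mod 11); (7|11)=-1, (2|11)=-1; sign (−1)^0·-1^1·-1^2 = -1.
Ram(-273, -30107) = {11, ∞}; no ℚ_11-point on the conic.

[11, inf]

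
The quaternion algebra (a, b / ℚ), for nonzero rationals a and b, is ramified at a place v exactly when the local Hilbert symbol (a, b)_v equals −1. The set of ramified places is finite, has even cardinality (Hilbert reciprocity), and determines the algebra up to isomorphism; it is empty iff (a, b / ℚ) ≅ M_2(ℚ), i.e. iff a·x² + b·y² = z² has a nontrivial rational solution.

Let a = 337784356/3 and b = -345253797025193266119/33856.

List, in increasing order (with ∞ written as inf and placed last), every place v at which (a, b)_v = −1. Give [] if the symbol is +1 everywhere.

(a, b) ≡ (5187, -191919) mod (ℚ^×)²; places V = {2, 3, 7, 13, 17, 19, 23, 37, ∞}.
(a,b)_7: α=1, u≡3; β=3, v≡4 (mod 7); (3|7)=-1, (4|7)=+1; sign (−1)^1·-1^3·+1^1 = +1.
(a,b)_19: α=1, u≡11; β=3, v≡4 (mod 19); (11|19)=+1, (4|19)=+1; sign (−1)^1·+1^3·+1^1 = -1.
(a,b)_2: α=2, β=-6; u≡3, v≡1 (mod 8); ε(u)ε(v)=1·0, αω(v)=2·0, βω(u)=-6·1; sum ≡ 0  ⇒  +1.
(a,b)_17: α=2, u≡1; β=2, v≡7 (mod 17); (1|17)=+1, (7|17)=-1; sign (−1)^0·+1^2·-1^2 = +1.
(a,b)_13: α=3, u≡12; β=5, v≡6 (mod 13); (12|13)=+1, (6|13)=-1; sign (−1)^0·+1^5·-1^3 = -1.
(a,b)_∞: sgn(5187)=+, sgn(-191919)=−, so +1.
(a,b)_37: α=0, u≡36; β=3, v≡27 (mod 37); (36|37)=+1, (27|37)=+1; sign (−1)^0·+1^3·+1^0 = +1.
(a,b)_23: α=0, u≡18; β=-2, v≡9 (mod 23); (18|23)=+1, (9|23)=+1; sign (−1)^0·+1^-2·+1^0 = +1.
(a,b)_3: α=-1, u≡1; β=3, v≡2 (mod 3); (1|3)=+1, (2|3)=-1; sign (−1)^1·+1^3·-1^-1 = +1.
Ram(5187, -191919) = {13, 19}; no ℚ_13-point on the conic.

[13, 19]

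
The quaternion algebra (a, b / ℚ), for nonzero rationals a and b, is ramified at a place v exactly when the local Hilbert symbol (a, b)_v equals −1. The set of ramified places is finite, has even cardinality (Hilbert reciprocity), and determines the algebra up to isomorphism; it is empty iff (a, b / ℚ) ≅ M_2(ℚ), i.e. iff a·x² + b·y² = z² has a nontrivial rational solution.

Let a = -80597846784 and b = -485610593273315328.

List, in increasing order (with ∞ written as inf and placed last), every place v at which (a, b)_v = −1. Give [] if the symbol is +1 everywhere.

(a, b) ≡ (-38019, -273) mod (ℚ^×)²; places V = {2, 3, 7, 13, 19, 23, 29, ∞}.
(a,b)_13: α=2, u≡7; β=3, v≡8 (mod 13); (7|13)=-1, (8|13)=-1; sign (−1)^0·-1^3·-1^2 = -1.
(a,b)_23: α=1, u≡9; β=2, v≡9 (mod 23); (9|23)=+1, (9|23)=+1; sign (−1)^0·+1^2·+1^1 = +1.
(a,b)_3: α=1, u≡2; β=1, v≡2 (mod 3); (2|3)=-1, (2|3)=-1; sign (−1)^1·-1^1·-1^1 = -1.
(a,b)_19: α=1, u≡10; β=2, v≡14 (mod 19); (10|19)=-1, (14|19)=-1; sign (−1)^0·-1^2·-1^1 = -1.
(a,b)_∞: sgn(-38019)=−, sgn(-273)=−, so -1.
(a,b)_2: α=8, β=16; u≡5, v≡7 (mod 8); ε(u)ε(v)=0·1, αω(v)=8·0, βω(u)=16·1; sum ≡ 0  ⇒  +1.
(a,b)_29: α=1, u≡16; β=2, v≡26 (mod 29); (16|29)=+1, (26|29)=-1; sign (−1)^0·+1^2·-1^1 = -1.
(a,b)_7: α=2, u≡6; β=1, v≡5 (mod 7); (6|7)=-1, (5|7)=-1; sign (−1)^0·-1^1·-1^2 = -1.
(-38019, -273 / ℚ) ramifies at {3, 7, 13, 19, 29, ∞}: a division algebra.

[3, 7, 13, 19, 29, inf]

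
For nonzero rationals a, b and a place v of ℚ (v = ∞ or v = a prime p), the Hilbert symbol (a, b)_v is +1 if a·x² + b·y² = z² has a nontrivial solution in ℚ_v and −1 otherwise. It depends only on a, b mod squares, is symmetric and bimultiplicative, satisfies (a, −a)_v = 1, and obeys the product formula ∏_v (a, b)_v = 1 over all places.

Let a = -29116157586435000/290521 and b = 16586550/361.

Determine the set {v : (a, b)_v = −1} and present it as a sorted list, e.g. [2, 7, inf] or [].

[2, 3, 29, 31, 47, 53]

Mod squares: a ≡ -18996366, b ≡ 73718. Check v ∈ {∞, 2, 3, 5, 7, 11, 19, 29, 31, 41, 47, 53}.
v=∞: -18996366 < 0 and 73718 > 0  ⇒  (a,b)_∞ = +1.
v=31: a=31^1·(≡13), b=31^1·(≡15) mod 31; (13|31)=-1, (15|31)=-1; (−1)^{1·1·15}·(-1)^1·(-1)^1 = -1.
v=19: a=19^0·(≡4), b=19^-2·(≡6) mod 19; (4|19)=+1, (6|19)=+1; (−1)^{0·-2·9}·(+1)^-2·(+1)^0 = +1.
v=29: a=29^2·(≡14), b=29^1·(≡21) mod 29; (14|29)=-1, (21|29)=-1; (−1)^{2·1·14}·(-1)^1·(-1)^2 = -1.
v=41: a=41^1·(≡7), b=41^1·(≡15) mod 41; (7|41)=-1, (15|41)=-1; (−1)^{1·1·20}·(-1)^1·(-1)^1 = +1.
v=47: a=47^1·(≡15), b=47^0·(≡46) mod 47; (15|47)=-1, (46|47)=-1; (−1)^{1·0·23}·(-1)^0·(-1)^1 = -1.
v=5: a=5^4·(≡4), b=5^2·(≡2) mod 5; (4|5)=+1, (2|5)=-1; (−1)^{4·2·2}·(+1)^2·(-1)^4 = +1.
v=3: a=3^7·(≡2), b=3^2·(≡2) mod 3; (2|3)=-1, (2|3)=-1; (−1)^{7·2·1}·(-1)^2·(-1)^7 = -1.
v=7: a=7^-4·(≡5), b=7^0·(≡2) mod 7; (5|7)=-1, (2|7)=+1; (−1)^{-4·0·3}·(-1)^0·(+1)^-4 = +1.
v=2: v_2(a)=3, v_2(b)=1; units ≡ 1, 3 (mod 8); ε·ε+αω+βω = 0·1+3·1+1·0 ≡ 1  ⇒  (a,b)_2 = -1.
v=11: a=11^-2·(≡6), b=11^0·(≡10) mod 11; (6|11)=-1, (10|11)=-1; (−1)^{-2·0·5}·(-1)^0·(-1)^-2 = +1.
v=53: a=53^1·(≡7), b=53^0·(≡33) mod 53; (7|53)=+1, (33|53)=-1; (−1)^{1·0·26}·(+1)^0·(-1)^1 = -1.
|Ram(-18996366, 73718)| = 6, even; anisotropic at {2, 3, 29, 31, 47, 53}.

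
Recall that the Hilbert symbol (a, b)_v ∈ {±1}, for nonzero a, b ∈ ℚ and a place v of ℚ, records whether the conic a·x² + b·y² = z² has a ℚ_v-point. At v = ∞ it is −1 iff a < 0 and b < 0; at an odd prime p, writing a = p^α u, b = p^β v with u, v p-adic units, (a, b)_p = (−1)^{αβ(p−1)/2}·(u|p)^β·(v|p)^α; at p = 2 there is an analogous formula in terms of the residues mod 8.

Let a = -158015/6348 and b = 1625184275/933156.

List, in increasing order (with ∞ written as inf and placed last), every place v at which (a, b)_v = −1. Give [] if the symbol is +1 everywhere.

(a, b) ≡ (-2805, 11) mod (ℚ^×)²; places V = {2, 3, 5, 7, 11, 13, 17, 23, ∞}.
(a,b)_∞: sgn(-2805)=−, sgn(11)=+, so +1.
(a,b)_2: α=-2, β=-2; u≡3, v≡3 (mod 8); ε(u)ε(v)=1·1, αω(v)=-2·1, βω(u)=-2·1; sum ≡ 1  ⇒  -1.
(a,b)_7: α=0, u≡4; β=-2, v≡2 (mod 7); (4|7)=+1, (2|7)=+1; sign (−1)^0·+1^-2·+1^0 = +1.
(a,b)_11: α=1, u≡1; β=3, v≡9 (mod 11); (1|11)=+1, (9|11)=+1; sign (−1)^1·+1^3·+1^1 = -1.
(a,b)_23: α=-2, u≡13; β=-2, v≡7 (mod 23); (13|23)=+1, (7|23)=-1; sign (−1)^0·+1^-2·-1^-2 = +1.
(a,b)_3: α=-1, u≡1; β=-2, v≡2 (mod 3); (1|3)=+1, (2|3)=-1; sign (−1)^0·+1^-2·-1^-1 = -1.
(a,b)_17: α=1, u≡3; β=2, v≡5 (mod 17); (3|17)=-1, (5|17)=-1; sign (−1)^0·-1^2·-1^1 = -1.
(a,b)_13: α=2, u≡10; β=2, v≡8 (mod 13); (10|13)=+1, (8|13)=-1; sign (−1)^0·+1^2·-1^2 = +1.
(a,b)_5: α=1, u≡4; β=2, v≡1 (mod 5); (4|5)=+1, (1|5)=+1; sign (−1)^0·+1^2·+1^1 = +1.
Ram(-2805, 11) = {2, 3, 11, 17}; no ℚ_2-point on the conic.

[2, 3, 11, 17]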